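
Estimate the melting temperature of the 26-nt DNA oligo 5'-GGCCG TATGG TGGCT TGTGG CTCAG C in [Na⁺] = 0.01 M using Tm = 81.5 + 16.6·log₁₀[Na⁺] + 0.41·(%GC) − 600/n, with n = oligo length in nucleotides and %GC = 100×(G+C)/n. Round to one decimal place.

Length n = 26. Counting bases: C=6, G=11, T=7, A=2
G+C = 17, so %GC = 17/26 × 100 = 65.385%
Salt term: 16.6 × (-2) = -33.2
GC term: 0.41 × 65.385 = 26.808; length term: −600/26 = −23.077
Tm = 81.5 + (-33.2) + 26.808 − 23.077 = 52.031 → 52.0°C

52.0°C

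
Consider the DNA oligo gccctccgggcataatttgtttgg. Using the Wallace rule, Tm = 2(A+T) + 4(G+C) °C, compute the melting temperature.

Scanning the sequence gives G=7, T=8, C=6, A=3.
So N_AT = 11 and N_GC = 13.
Tm = 2×11 + 4×13 = 74°C

74°C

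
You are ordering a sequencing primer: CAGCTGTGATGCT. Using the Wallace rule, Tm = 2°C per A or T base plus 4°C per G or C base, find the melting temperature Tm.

A=2, G=4, C=3, T=4
So N_AT = 6 and N_GC = 7.
Tm = 2(6) + 4(7) = 12 + 28 = 40°C

40°C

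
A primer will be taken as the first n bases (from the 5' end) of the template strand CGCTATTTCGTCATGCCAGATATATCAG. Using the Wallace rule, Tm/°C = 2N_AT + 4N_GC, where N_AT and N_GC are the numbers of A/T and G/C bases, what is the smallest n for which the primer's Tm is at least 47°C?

First 15 bases: CGCTATTTCGTCATG → Tm = 44°C (< 47°C)
First 16 bases: CGCTATTTCGTCATGC → Tm = 48°C (≥ 47°C)
Since every base adds ≥2°C, Tm only increases with n, so the threshold is first crossed at n = 16.

n = 16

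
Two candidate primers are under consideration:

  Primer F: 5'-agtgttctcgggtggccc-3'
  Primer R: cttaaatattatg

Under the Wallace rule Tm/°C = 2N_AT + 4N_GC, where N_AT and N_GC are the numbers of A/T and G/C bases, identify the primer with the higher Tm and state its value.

Primer F, 60°C

Primer F: A+T=6, G+C=12 → Tm = 2(6)+4(12) = 60°C
Primer R: A+T=11, G+C=2 → Tm = 2(11)+4(2) = 30°C
60°C vs 30°C → primer F is higher.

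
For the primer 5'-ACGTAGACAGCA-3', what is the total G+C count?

6

Base counts: C=3, T=1, G=3, A=5
G+C = 3 + 3 = 6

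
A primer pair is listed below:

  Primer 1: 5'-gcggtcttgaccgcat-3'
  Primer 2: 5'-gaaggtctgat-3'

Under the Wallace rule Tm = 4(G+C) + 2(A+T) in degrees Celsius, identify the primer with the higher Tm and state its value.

Primer 1, 52°C

Primer 1: A+T=6, G+C=10 → Tm = 2(6)+4(10) = 52°C
Primer 2: A+T=6, G+C=5 → Tm = 2(6)+4(5) = 32°C
52°C vs 32°C → primer 1 is higher.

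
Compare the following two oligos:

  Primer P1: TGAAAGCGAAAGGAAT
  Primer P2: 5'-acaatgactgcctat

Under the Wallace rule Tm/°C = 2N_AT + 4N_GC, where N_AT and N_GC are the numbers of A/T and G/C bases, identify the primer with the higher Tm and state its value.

Primer P1, 44°C

Primer P1: A+T=10, G+C=6 → Tm = 2(10)+4(6) = 44°C
Primer P2: A+T=9, G+C=6 → Tm = 2(9)+4(6) = 42°C
44°C vs 42°C → primer P1 is higher.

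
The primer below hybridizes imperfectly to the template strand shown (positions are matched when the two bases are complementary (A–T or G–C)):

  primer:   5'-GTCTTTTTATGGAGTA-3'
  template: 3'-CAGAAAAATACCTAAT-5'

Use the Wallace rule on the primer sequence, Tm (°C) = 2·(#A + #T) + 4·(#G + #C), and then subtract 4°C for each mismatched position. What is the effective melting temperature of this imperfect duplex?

Primer base counts: A=3, T=8, G=4, C=1 → A+T=11, G+C=5
Perfect-match Tm = 2(11) + 4(5) = 22 + 20 = 42°C
Mismatches (positions where the bases are not complementary): 1 (at position 14)
Effective Tm = 42 − 1×4 = 42 − 4 = 38°C

38°C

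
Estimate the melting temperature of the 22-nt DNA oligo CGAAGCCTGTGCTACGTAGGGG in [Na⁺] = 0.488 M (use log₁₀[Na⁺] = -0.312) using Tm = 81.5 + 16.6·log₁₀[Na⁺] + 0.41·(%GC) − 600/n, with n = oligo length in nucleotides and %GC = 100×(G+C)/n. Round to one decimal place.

Length n = 22. Counting bases: A=4, G=9, T=4, C=5
G+C = 14, so %GC = 14/22 × 100 = 63.636%
Salt term: 16.6 × (-0.312) = -5.179
GC term: 0.41 × 63.636 = 26.091; length term: −600/22 = −27.273
Tm = 81.5 + (-5.179) + 26.091 − 27.273 = 75.139 → 75.1°C

75.1°C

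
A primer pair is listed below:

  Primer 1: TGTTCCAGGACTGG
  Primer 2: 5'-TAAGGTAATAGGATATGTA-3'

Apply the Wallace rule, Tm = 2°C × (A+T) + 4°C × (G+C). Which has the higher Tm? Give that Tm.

Primer 2, 48°C

Primer 1: A+T=6, G+C=8 → Tm = 2(6)+4(8) = 44°C
Primer 2: A+T=14, G+C=5 → Tm = 2(14)+4(5) = 48°C
44°C vs 48°C → primer 2 is higher.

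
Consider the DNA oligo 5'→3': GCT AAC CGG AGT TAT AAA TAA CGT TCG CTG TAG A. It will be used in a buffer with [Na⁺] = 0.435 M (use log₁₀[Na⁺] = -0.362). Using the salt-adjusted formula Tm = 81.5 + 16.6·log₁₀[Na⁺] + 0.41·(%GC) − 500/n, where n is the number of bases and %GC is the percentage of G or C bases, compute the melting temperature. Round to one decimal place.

77.7°C

Length n = 34. Base counts: T=9, G=8, C=6, A=11
G+C = 14, so %GC = 14/34 × 100 = 41.176%
Salt term: 16.6 × (-0.362) = -6.009
GC term: 0.41 × 41.176 = 16.882; length term: −500/34 = −14.706
Tm = 81.5 + (-6.009) + 16.882 − 14.706 = 77.667 → 77.7°C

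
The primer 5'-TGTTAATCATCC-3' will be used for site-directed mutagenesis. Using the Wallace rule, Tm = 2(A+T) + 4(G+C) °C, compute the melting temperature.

C=3, G=1, A=3, T=5
So N_AT = 8 and N_GC = 4.
Tm = 2(8) + 4(4) = 16 + 16 = 32°C

32°C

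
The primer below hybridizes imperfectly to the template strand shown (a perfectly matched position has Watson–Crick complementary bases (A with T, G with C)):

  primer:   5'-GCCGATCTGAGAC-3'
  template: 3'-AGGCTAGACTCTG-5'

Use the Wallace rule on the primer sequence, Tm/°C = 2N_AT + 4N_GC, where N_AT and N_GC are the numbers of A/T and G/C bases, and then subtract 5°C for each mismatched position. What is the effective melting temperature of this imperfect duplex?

Primer base counts: A=3, T=2, G=4, C=4 → A+T=5, G+C=8
Perfect-match Tm = 2(5) + 4(8) = 10 + 32 = 42°C
Mismatches (positions where the bases are not complementary): 1 (at position 1)
Effective Tm = 42 − 1×5 = 42 − 5 = 37°C

37°C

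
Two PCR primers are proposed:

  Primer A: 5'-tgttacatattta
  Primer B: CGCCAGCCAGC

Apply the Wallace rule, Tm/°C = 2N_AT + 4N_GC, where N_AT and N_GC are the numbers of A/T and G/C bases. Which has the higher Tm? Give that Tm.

Primer B, 40°C

Primer A: A+T=11, G+C=2 → Tm = 2(11)+4(2) = 30°C
Primer B: A+T=2, G+C=9 → Tm = 2(2)+4(9) = 40°C
30°C vs 40°C → primer B is higher.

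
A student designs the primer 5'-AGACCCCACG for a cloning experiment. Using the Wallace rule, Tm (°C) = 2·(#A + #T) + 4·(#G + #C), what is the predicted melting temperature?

G=2, A=3, T=0, C=5
A+T = 3, G+C = 7
Tm = 2×3 + 4×7 = 34°C

34°C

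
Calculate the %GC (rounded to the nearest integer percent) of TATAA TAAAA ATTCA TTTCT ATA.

9%

Counting bases: T=10, A=11, G=0, C=2
G+C = 0 + 2 = 2 out of 23 bases
%GC = 2/23 × 100 = 8.696% ≈ 9%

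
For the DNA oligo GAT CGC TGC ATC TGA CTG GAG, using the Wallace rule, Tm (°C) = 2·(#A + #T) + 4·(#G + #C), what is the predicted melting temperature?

C=5, A=4, G=7, T=5
So N_AT = 9 and N_GC = 12.
Tm = 2(9) + 4(12) = 18 + 48 = 66°C

66°C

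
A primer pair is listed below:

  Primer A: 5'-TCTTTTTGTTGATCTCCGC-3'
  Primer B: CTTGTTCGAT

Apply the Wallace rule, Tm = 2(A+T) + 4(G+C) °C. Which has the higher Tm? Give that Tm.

Primer A, 54°C

Primer A: A+T=11, G+C=8 → Tm = 2(11)+4(8) = 54°C
Primer B: A+T=6, G+C=4 → Tm = 2(6)+4(4) = 28°C
54°C vs 28°C → primer A is higher.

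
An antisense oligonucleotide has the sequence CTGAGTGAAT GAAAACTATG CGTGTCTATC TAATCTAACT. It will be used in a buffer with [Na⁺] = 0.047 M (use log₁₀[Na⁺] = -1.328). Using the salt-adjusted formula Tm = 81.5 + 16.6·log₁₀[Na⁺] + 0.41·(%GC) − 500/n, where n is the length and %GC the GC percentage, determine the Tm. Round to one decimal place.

61.3°C

Length n = 40. Scanning the sequence gives T=13, G=7, C=7, A=13.
G+C = 14, so %GC = 14/40 × 100 = 35%
Salt term: 16.6 × (-1.328) = -22.045
GC term: 0.41 × 35 = 14.35; length term: −500/40 = −12.5
Tm = 81.5 + (-22.045) + 14.35 − 12.5 = 61.305 → 61.3°C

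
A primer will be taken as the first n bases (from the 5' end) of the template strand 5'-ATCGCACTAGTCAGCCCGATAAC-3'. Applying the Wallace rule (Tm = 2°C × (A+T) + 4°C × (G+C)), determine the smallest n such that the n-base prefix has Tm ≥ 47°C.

n = 16

First 15 bases: ATCGCACTAGTCAGC → Tm = 46°C (< 47°C)
First 16 bases: ATCGCACTAGTCAGCC → Tm = 50°C (≥ 47°C)
Since every base adds ≥2°C, Tm only increases with n, so the threshold is first crossed at n = 16.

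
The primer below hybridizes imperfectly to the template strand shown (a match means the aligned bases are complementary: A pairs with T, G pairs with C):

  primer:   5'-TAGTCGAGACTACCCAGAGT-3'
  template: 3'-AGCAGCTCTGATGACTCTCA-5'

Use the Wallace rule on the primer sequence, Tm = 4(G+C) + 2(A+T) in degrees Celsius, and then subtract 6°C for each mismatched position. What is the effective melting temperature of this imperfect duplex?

Primer base counts: A=6, T=4, G=5, C=5 → A+T=10, G+C=10
Perfect-match Tm = 2(10) + 4(10) = 20 + 40 = 60°C
Mismatches (positions where the bases are not complementary): 3 (at positions 2, 14, 15)
Effective Tm = 60 − 3×6 = 60 − 18 = 42°C

42°C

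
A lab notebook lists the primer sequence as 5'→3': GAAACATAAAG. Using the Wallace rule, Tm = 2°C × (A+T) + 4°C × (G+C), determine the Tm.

Scanning the sequence gives C=1, A=7, G=2, T=1.
So N_AT = 8 and N_GC = 3.
Tm = 2×8 + 4×3 = 28°C

28°C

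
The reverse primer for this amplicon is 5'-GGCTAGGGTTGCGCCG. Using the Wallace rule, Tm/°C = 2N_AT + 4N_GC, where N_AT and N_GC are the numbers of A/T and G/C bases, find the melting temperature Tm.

56°C

Scanning the sequence gives C=4, T=3, G=8, A=1.
A+T = 4, G+C = 12
Tm = 2×4 + 4×12 = 56°C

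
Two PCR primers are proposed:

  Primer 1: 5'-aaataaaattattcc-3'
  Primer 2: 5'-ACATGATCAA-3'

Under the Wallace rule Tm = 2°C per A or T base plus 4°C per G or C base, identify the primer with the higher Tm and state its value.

Primer 1, 34°C

Primer 1: A+T=13, G+C=2 → Tm = 2(13)+4(2) = 34°C
Primer 2: A+T=7, G+C=3 → Tm = 2(7)+4(3) = 26°C
34°C vs 26°C → primer 1 is higher.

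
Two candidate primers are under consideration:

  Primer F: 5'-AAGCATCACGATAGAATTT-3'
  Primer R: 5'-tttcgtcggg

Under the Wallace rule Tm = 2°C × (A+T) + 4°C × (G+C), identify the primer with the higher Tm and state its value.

Primer F, 50°C

Primer F: A+T=13, G+C=6 → Tm = 2(13)+4(6) = 50°C
Primer R: A+T=4, G+C=6 → Tm = 2(4)+4(6) = 32°C
50°C vs 32°C → primer F is higher.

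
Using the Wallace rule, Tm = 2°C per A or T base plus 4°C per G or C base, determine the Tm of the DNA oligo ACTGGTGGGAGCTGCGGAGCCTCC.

82°C

Scanning the sequence gives A=3, T=4, C=7, G=10.
A+T = 7, G+C = 17
Tm = 2×7 + 4×17 = 82°C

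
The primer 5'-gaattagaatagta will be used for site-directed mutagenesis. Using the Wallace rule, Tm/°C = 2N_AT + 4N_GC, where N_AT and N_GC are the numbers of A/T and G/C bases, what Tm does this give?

34°C

Scanning the sequence gives C=0, T=4, G=3, A=7.
A+T = 11, G+C = 3
Tm = 4·3 + 2·11 = 12 + 22 = 34°C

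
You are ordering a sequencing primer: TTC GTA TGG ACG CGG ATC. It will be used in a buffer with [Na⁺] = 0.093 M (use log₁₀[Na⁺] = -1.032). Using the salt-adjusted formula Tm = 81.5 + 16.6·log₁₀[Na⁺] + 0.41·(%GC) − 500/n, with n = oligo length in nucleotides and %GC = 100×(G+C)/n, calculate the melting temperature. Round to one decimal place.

Length n = 18. Scanning the sequence gives A=3, C=4, T=5, G=6.
G+C = 10, so %GC = 10/18 × 100 = 55.556%
Salt term: 16.6 × (-1.032) = -17.131
GC term: 0.41 × 55.556 = 22.778; length term: −500/18 = −27.778
Tm = 81.5 + (-17.131) + 22.778 − 27.778 = 59.369 → 59.4°C

59.4°C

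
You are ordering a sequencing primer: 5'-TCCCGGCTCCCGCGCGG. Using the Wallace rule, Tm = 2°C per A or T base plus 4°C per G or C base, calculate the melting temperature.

64°C

T=2, G=6, C=9, A=0
So N_AT = 2 and N_GC = 15.
Tm = 4·15 + 2·2 = 60 + 4 = 64°C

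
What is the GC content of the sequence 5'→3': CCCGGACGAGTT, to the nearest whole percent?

67%

A=2, T=2, C=4, G=4
G+C = 4 + 4 = 8 out of 12 bases
%GC = 8/12 × 100 = 66.67% ≈ 67%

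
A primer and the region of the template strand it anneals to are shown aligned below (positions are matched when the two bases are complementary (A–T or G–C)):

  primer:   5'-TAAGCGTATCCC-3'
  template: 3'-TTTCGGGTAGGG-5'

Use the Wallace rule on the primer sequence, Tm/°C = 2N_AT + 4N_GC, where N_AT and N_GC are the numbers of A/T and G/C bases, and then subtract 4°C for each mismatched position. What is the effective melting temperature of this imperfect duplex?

24°C

Primer base counts: A=3, T=3, G=2, C=4 → A+T=6, G+C=6
Perfect-match Tm = 2(6) + 4(6) = 12 + 24 = 36°C
Mismatches (positions where the bases are not complementary): 3 (at positions 1, 6, 7)
Effective Tm = 36 − 3×4 = 36 − 12 = 24°C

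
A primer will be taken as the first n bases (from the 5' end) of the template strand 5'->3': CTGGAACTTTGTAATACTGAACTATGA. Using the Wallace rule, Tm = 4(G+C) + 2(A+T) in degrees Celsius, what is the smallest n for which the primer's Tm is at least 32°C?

n = 11

First 10 bases: CTGGAACTTT → Tm = 28°C (< 32°C)
First 11 bases: CTGGAACTTTG → Tm = 32°C (≥ 32°C)
Since every base adds ≥2°C, Tm only increases with n, so the threshold is first crossed at n = 11.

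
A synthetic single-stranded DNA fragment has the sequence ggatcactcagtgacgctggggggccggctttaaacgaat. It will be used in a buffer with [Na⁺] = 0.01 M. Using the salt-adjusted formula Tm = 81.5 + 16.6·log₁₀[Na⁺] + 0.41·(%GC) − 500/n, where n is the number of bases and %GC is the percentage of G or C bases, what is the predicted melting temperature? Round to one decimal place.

Length n = 40. Scanning the sequence gives T=8, G=14, A=9, C=9.
G+C = 23, so %GC = 23/40 × 100 = 57.5%
Salt term: 16.6 × (-2) = -33.2
GC term: 0.41 × 57.5 = 23.575; length term: −500/40 = −12.5
Tm = 81.5 + (-33.2) + 23.575 − 12.5 = 59.375 → 59.4°C

59.4°C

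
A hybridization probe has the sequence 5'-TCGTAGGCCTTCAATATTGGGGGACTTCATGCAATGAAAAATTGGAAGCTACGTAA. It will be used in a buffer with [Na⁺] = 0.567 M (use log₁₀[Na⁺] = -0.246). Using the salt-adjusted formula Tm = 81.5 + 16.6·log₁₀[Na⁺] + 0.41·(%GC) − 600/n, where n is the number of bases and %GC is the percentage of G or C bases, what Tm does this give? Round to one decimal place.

Length n = 56. Scanning the sequence gives C=9, G=14, A=18, T=15.
G+C = 23, so %GC = 23/56 × 100 = 41.071%
Salt term: 16.6 × (-0.246) = -4.084
GC term: 0.41 × 41.071 = 16.839; length term: −600/56 = −10.714
Tm = 81.5 + (-4.084) + 16.839 − 10.714 = 83.541 → 83.5°C

83.5°C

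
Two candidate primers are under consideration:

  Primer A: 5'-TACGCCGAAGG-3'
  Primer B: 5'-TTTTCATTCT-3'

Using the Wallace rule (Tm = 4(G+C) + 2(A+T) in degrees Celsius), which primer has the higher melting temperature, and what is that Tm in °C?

Primer A: A+T=4, G+C=7 → Tm = 2(4)+4(7) = 36°C
Primer B: A+T=8, G+C=2 → Tm = 2(8)+4(2) = 24°C
36°C vs 24°C → primer A is higher.

Primer A, 36°C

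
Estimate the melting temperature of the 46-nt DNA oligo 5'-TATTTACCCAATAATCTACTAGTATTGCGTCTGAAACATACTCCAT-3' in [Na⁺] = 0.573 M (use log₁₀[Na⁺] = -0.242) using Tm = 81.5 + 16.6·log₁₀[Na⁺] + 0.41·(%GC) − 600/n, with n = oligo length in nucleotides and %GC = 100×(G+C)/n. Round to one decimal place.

Length n = 46. Counting bases: T=16, A=15, C=11, G=4
G+C = 15, so %GC = 15/46 × 100 = 32.609%
Salt term: 16.6 × (-0.242) = -4.017
GC term: 0.41 × 32.609 = 13.37; length term: −600/46 = −13.043
Tm = 81.5 + (-4.017) + 13.37 − 13.043 = 77.81 → 77.8°C

77.8°C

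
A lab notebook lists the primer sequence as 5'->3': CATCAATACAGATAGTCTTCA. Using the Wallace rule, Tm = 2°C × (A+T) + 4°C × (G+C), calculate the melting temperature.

Base counts: G=2, T=6, C=5, A=8
AT pairs contribute 14, GC pairs contribute 7.
Tm = 4·7 + 2·14 = 28 + 28 = 56°C

56°C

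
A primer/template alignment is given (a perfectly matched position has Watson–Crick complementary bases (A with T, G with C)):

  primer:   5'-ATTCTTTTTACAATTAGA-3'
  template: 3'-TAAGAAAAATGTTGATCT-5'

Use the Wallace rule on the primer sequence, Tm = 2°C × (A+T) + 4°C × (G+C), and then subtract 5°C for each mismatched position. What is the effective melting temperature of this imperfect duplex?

37°C

Primer base counts: A=6, T=9, G=1, C=2 → A+T=15, G+C=3
Perfect-match Tm = 2(15) + 4(3) = 30 + 12 = 42°C
Mismatches (positions where the bases are not complementary): 1 (at position 14)
Effective Tm = 42 − 1×5 = 42 − 5 = 37°C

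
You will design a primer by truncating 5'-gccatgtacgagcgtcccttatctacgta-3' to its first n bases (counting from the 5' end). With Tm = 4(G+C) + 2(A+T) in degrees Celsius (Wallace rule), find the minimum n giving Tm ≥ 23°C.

First 7 bases: GCCATGT → Tm = 22°C (< 23°C)
First 8 bases: GCCATGTA → Tm = 24°C (≥ 23°C)
Since every base adds ≥2°C, Tm only increases with n, so the threshold is first crossed at n = 8.

n = 8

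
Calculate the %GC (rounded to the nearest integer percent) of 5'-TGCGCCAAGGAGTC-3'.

64%

Base counts: G=5, A=3, C=4, T=2
G+C = 5 + 4 = 9 out of 14 bases
%GC = 9/14 × 100 = 64.29% ≈ 64%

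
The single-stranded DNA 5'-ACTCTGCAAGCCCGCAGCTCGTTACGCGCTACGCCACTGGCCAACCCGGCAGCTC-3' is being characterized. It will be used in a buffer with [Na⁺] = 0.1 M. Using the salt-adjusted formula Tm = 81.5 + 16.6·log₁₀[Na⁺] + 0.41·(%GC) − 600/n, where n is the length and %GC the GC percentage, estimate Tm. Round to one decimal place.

81.6°C

Length n = 55. Base counts: A=10, T=8, C=24, G=13
G+C = 37, so %GC = 37/55 × 100 = 67.273%
Salt term: 16.6 × (-1) = -16.6
GC term: 0.41 × 67.273 = 27.582; length term: −600/55 = −10.909
Tm = 81.5 + (-16.6) + 27.582 − 10.909 = 81.573 → 81.6°C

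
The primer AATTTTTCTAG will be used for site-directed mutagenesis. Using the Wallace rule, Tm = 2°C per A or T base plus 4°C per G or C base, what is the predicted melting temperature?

26°C

G=1, A=3, T=6, C=1
A+T = 9, G+C = 2
Tm = 4·2 + 2·9 = 8 + 18 = 26°C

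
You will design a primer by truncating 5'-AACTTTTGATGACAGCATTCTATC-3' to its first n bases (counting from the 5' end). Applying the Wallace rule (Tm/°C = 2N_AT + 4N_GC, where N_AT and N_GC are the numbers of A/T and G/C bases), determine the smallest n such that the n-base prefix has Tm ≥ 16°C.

First 6 bases: AACTTT → Tm = 14°C (< 16°C)
First 7 bases: AACTTTT → Tm = 16°C (≥ 16°C)
Each additional base adds 2°C (A/T) or 4°C (G/C), so Tm is non-decreasing in n; n = 7 is the first length to reach 16°C.

n = 7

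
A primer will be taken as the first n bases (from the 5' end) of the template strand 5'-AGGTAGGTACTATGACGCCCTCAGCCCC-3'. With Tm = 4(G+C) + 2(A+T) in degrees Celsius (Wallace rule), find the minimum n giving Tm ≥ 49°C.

First 16 bases: AGGTAGGTACTATGAC → Tm = 46°C (< 49°C)
First 17 bases: AGGTAGGTACTATGACG → Tm = 50°C (≥ 49°C)
Each additional base adds 2°C (A/T) or 4°C (G/C), so Tm is non-decreasing in n; n = 17 is the first length to reach 49°C.

n = 17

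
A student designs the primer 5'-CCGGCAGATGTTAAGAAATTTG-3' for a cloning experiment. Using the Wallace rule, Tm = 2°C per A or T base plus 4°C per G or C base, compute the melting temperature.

G=6, T=6, C=3, A=7
So N_AT = 13 and N_GC = 9.
Tm = 2(13) + 4(9) = 26 + 36 = 62°C

62°C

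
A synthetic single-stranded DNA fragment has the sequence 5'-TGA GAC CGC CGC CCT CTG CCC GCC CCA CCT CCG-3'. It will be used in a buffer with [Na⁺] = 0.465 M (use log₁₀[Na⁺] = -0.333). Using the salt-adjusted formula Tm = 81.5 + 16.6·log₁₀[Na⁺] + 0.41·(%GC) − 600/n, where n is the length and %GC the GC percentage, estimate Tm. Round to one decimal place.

Length n = 33. G=7, A=3, C=19, T=4
G+C = 26, so %GC = 26/33 × 100 = 78.788%
Salt term: 16.6 × (-0.333) = -5.528
GC term: 0.41 × 78.788 = 32.303; length term: −600/33 = −18.182
Tm = 81.5 + (-5.528) + 32.303 − 18.182 = 90.093 → 90.1°C

90.1°C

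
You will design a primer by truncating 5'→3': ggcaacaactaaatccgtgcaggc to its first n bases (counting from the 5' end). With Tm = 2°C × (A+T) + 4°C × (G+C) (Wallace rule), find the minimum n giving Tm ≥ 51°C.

n = 18

First 17 bases: GGCAACAACTAAATCCG → Tm = 50°C (< 51°C)
First 18 bases: GGCAACAACTAAATCCGT → Tm = 52°C (≥ 51°C)
Since every base adds ≥2°C, Tm only increases with n, so the threshold is first crossed at n = 18.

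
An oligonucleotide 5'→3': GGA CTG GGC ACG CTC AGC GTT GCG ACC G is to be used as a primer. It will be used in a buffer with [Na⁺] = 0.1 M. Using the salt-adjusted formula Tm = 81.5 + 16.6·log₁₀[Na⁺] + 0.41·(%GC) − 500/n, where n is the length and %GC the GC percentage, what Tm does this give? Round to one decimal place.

76.3°C

Length n = 28. Base counts: A=4, C=9, G=11, T=4
G+C = 20, so %GC = 20/28 × 100 = 71.429%
Salt term: 16.6 × (-1) = -16.6
GC term: 0.41 × 71.429 = 29.286; length term: −500/28 = −17.857
Tm = 81.5 + (-16.6) + 29.286 − 17.857 = 76.329 → 76.3°C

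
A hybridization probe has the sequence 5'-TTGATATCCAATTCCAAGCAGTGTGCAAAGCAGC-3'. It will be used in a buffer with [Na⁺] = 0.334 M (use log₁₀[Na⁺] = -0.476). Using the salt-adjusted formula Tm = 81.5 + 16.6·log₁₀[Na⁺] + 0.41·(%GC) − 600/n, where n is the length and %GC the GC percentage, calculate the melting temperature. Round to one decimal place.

Length n = 34. Counting bases: C=8, T=8, G=7, A=11
G+C = 15, so %GC = 15/34 × 100 = 44.118%
Salt term: 16.6 × (-0.476) = -7.902
GC term: 0.41 × 44.118 = 18.088; length term: −600/34 = −17.647
Tm = 81.5 + (-7.902) + 18.088 − 17.647 = 74.039 → 74.0°C

74.0°C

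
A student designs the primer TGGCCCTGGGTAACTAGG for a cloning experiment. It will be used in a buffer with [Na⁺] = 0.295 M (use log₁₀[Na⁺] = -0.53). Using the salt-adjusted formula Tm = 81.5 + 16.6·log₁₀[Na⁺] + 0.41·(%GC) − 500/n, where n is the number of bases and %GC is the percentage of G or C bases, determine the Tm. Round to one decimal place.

Length n = 18. Counting bases: G=7, T=4, C=4, A=3
G+C = 11, so %GC = 11/18 × 100 = 61.111%
Salt term: 16.6 × (-0.53) = -8.798
GC term: 0.41 × 61.111 = 25.056; length term: −500/18 = −27.778
Tm = 81.5 + (-8.798) + 25.056 − 27.778 = 69.98 → 70.0°C

70.0°C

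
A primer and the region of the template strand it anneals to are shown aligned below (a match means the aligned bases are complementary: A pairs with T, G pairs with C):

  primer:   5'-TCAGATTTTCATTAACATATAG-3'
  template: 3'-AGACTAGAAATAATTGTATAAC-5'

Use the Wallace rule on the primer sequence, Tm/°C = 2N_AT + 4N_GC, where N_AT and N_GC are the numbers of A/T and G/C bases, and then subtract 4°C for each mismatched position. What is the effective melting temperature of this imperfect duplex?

38°C

Primer base counts: A=8, T=9, G=2, C=3 → A+T=17, G+C=5
Perfect-match Tm = 2(17) + 4(5) = 34 + 20 = 54°C
Mismatches (positions where the bases are not complementary): 4 (at positions 3, 7, 10, 21)
Effective Tm = 54 − 4×4 = 54 − 16 = 38°C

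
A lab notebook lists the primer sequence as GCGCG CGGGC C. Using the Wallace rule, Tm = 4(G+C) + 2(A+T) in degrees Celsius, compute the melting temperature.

Scanning the sequence gives A=0, T=0, C=5, G=6.
So N_AT = 0 and N_GC = 11.
Tm = 2(0) + 4(11) = 0 + 44 = 44°C

44°C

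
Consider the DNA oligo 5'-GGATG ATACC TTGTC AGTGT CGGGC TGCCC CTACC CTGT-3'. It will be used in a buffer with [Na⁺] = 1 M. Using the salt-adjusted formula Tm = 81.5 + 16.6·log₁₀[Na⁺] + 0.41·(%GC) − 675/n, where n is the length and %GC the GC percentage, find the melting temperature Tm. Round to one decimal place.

88.4°C

Length n = 39. Base counts: T=11, G=11, C=12, A=5
G+C = 23, so %GC = 23/39 × 100 = 58.974%
Salt term: 16.6 × (0) = 0
GC term: 0.41 × 58.974 = 24.179; length term: −675/39 = −17.308
Tm = 81.5 + (0) + 24.179 − 17.308 = 88.371 → 88.4°C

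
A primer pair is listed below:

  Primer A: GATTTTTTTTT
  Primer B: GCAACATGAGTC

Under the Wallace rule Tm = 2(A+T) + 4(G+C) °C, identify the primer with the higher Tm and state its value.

Primer A: A+T=10, G+C=1 → Tm = 2(10)+4(1) = 24°C
Primer B: A+T=6, G+C=6 → Tm = 2(6)+4(6) = 36°C
24°C vs 36°C → primer B is higher.

Primer B, 36°C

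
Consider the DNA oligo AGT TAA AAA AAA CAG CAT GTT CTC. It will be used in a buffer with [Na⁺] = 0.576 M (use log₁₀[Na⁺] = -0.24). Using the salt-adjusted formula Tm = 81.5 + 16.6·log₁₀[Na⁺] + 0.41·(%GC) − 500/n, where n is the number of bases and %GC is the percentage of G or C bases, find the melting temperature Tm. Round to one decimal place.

68.6°C

Length n = 24. A=11, C=4, T=6, G=3
G+C = 7, so %GC = 7/24 × 100 = 29.167%
Salt term: 16.6 × (-0.24) = -3.984
GC term: 0.41 × 29.167 = 11.958; length term: −500/24 = −20.833
Tm = 81.5 + (-3.984) + 11.958 − 20.833 = 68.641 → 68.6°C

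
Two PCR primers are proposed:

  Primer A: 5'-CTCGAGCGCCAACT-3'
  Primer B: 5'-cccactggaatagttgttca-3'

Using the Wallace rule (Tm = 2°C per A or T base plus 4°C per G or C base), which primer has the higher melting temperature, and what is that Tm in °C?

Primer A: A+T=5, G+C=9 → Tm = 2(5)+4(9) = 46°C
Primer B: A+T=11, G+C=9 → Tm = 2(11)+4(9) = 58°C
46°C vs 58°C → primer B is higher.

Primer B, 58°C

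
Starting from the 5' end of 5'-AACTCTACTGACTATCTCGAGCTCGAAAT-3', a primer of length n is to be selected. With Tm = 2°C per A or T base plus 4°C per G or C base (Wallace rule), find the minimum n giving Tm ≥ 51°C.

First 18 bases: AACTCTACTGACTATCTC → Tm = 50°C (< 51°C)
First 19 bases: AACTCTACTGACTATCTCG → Tm = 54°C (≥ 51°C)
Each additional base adds 2°C (A/T) or 4°C (G/C), so Tm is non-decreasing in n; n = 19 is the first length to reach 51°C.

n = 19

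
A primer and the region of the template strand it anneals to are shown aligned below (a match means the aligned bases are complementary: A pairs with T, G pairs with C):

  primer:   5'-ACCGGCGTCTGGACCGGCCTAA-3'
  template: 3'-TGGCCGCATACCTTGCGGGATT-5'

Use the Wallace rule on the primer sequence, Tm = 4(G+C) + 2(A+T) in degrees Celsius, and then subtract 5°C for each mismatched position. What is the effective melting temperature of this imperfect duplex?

Primer base counts: A=4, T=3, G=7, C=8 → A+T=7, G+C=15
Perfect-match Tm = 2(7) + 4(15) = 14 + 60 = 74°C
Mismatches (positions where the bases are not complementary): 3 (at positions 9, 14, 17)
Effective Tm = 74 − 3×5 = 74 − 15 = 59°C

59°C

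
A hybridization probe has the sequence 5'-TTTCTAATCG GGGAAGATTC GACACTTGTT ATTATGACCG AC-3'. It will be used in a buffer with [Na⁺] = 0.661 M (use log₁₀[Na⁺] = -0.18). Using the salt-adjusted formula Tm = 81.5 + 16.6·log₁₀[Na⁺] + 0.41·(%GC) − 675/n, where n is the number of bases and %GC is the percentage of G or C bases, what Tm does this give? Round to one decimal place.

79.0°C

Length n = 42. C=8, T=14, A=11, G=9
G+C = 17, so %GC = 17/42 × 100 = 40.476%
Salt term: 16.6 × (-0.18) = -2.988
GC term: 0.41 × 40.476 = 16.595; length term: −675/42 = −16.071
Tm = 81.5 + (-2.988) + 16.595 − 16.071 = 79.036 → 79.0°C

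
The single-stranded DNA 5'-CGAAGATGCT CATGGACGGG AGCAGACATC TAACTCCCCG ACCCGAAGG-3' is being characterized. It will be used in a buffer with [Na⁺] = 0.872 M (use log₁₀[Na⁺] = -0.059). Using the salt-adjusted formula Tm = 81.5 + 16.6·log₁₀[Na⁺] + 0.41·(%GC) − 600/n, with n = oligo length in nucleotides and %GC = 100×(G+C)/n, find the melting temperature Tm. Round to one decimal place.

92.5°C

Length n = 49. Base counts: A=14, T=6, G=14, C=15
G+C = 29, so %GC = 29/49 × 100 = 59.184%
Salt term: 16.6 × (-0.059) = -0.979
GC term: 0.41 × 59.184 = 24.265; length term: −600/49 = −12.245
Tm = 81.5 + (-0.979) + 24.265 − 12.245 = 92.541 → 92.5°C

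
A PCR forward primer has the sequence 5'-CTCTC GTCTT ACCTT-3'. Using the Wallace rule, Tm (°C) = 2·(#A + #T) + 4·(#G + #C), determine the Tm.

44°C

Scanning the sequence gives A=1, G=1, T=7, C=6.
So N_AT = 8 and N_GC = 7.
Tm = 2×8 + 4×7 = 44°C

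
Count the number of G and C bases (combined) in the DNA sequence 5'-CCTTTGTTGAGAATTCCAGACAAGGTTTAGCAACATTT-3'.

Scanning the sequence gives A=11, T=13, C=7, G=7.
Total G or C: 7 + 7 = 14

14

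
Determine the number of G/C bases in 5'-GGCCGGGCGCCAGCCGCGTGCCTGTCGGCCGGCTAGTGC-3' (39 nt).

32

C=15, A=2, G=17, T=5
G+C = 17 + 15 = 32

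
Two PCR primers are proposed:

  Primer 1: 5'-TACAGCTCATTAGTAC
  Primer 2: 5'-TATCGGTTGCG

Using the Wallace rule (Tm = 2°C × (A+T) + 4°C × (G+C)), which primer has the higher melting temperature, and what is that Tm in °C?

Primer 1, 44°C

Primer 1: A+T=10, G+C=6 → Tm = 2(10)+4(6) = 44°C
Primer 2: A+T=5, G+C=6 → Tm = 2(5)+4(6) = 34°C
44°C vs 34°C → primer 1 is higher.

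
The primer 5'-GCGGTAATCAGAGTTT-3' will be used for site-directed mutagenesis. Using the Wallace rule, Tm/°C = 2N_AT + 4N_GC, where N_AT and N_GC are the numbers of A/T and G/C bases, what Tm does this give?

Counting bases: A=4, T=5, G=5, C=2
AT pairs contribute 9, GC pairs contribute 7.
Tm = 2(9) + 4(7) = 18 + 28 = 46°C

46°C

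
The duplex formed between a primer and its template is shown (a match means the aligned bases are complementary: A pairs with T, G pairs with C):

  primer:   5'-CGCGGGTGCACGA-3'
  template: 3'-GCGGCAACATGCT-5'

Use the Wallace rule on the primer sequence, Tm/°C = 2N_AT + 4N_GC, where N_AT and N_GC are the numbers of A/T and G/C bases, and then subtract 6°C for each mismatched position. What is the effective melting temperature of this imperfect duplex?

Primer base counts: A=2, T=1, G=6, C=4 → A+T=3, G+C=10
Perfect-match Tm = 2(3) + 4(10) = 6 + 40 = 46°C
Mismatches (positions where the bases are not complementary): 3 (at positions 4, 6, 9)
Effective Tm = 46 − 3×6 = 46 − 18 = 28°C

28°C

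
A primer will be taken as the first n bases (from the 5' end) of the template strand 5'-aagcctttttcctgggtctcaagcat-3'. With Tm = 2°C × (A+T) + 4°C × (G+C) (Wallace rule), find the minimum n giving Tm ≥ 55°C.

First 18 bases: AAGCCTTTTTCCTGGGTC → Tm = 54°C (< 55°C)
First 19 bases: AAGCCTTTTTCCTGGGTCT → Tm = 56°C (≥ 55°C)
Each additional base adds 2°C (A/T) or 4°C (G/C), so Tm is non-decreasing in n; n = 19 is the first length to reach 55°C.

n = 19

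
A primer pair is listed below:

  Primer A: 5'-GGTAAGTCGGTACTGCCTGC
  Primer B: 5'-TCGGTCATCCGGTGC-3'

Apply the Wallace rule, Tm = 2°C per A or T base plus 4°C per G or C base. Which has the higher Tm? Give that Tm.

Primer A, 64°C

Primer A: A+T=8, G+C=12 → Tm = 2(8)+4(12) = 64°C
Primer B: A+T=5, G+C=10 → Tm = 2(5)+4(10) = 50°C
64°C vs 50°C → primer A is higher.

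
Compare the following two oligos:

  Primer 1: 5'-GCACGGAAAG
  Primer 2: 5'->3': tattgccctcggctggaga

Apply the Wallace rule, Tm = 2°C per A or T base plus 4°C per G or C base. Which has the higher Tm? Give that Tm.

Primer 2, 60°C

Primer 1: A+T=4, G+C=6 → Tm = 2(4)+4(6) = 32°C
Primer 2: A+T=8, G+C=11 → Tm = 2(8)+4(11) = 60°C
32°C vs 60°C → primer 2 is higher.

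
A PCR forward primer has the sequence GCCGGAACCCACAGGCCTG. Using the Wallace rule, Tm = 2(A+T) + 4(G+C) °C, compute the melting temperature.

Base counts: G=6, A=4, T=1, C=8
AT pairs contribute 5, GC pairs contribute 14.
Tm = 4·14 + 2·5 = 56 + 10 = 66°C

66°C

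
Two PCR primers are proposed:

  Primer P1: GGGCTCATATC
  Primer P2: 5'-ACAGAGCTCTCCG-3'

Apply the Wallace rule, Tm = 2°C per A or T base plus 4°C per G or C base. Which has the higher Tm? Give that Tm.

Primer P1: A+T=5, G+C=6 → Tm = 2(5)+4(6) = 34°C
Primer P2: A+T=5, G+C=8 → Tm = 2(5)+4(8) = 42°C
34°C vs 42°C → primer P2 is higher.

Primer P2, 42°C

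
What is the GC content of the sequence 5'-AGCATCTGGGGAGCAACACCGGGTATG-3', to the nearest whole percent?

T=4, A=7, G=10, C=6
G+C = 10 + 6 = 16 out of 27 bases
%GC = 16/27 × 100 = 59.26% ≈ 59%

59%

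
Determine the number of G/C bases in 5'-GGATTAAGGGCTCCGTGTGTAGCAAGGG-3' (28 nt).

16

Base counts: T=6, G=12, A=6, C=4
Total G or C: 12 + 4 = 16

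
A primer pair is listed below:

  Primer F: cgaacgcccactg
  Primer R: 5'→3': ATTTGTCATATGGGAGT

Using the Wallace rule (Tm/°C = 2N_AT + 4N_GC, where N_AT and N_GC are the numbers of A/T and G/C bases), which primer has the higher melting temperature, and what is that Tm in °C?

Primer R, 46°C

Primer F: A+T=4, G+C=9 → Tm = 2(4)+4(9) = 44°C
Primer R: A+T=11, G+C=6 → Tm = 2(11)+4(6) = 46°C
44°C vs 46°C → primer R is higher.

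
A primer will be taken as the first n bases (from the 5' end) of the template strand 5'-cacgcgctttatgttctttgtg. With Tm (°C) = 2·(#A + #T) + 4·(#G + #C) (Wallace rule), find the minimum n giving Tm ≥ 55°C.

n = 20

First 19 bases: CACGCGCTTTATGTTCTTT → Tm = 54°C (< 55°C)
First 20 bases: CACGCGCTTTATGTTCTTTG → Tm = 58°C (≥ 55°C)
Each additional base adds 2°C (A/T) or 4°C (G/C), so Tm is non-decreasing in n; n = 20 is the first length to reach 55°C.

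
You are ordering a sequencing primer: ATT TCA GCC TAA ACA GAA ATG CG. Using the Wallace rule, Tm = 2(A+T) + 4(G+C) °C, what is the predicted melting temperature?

Base counts: T=5, G=4, A=9, C=5
So N_AT = 14 and N_GC = 9.
Tm = 2×14 + 4×9 = 64°C

64°C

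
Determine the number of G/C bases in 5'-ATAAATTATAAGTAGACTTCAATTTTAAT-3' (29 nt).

4

Scanning the sequence gives A=13, G=2, T=12, C=2.
G+C = 2 + 2 = 4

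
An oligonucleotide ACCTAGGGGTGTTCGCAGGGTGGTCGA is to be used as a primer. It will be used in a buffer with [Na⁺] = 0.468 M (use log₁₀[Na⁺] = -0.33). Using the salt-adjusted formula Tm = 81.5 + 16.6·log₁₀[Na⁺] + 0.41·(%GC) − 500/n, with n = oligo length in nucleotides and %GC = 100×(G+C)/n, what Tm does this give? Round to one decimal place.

Length n = 27. Base counts: G=12, A=4, C=5, T=6
G+C = 17, so %GC = 17/27 × 100 = 62.963%
Salt term: 16.6 × (-0.33) = -5.478
GC term: 0.41 × 62.963 = 25.815; length term: −500/27 = −18.519
Tm = 81.5 + (-5.478) + 25.815 − 18.519 = 83.318 → 83.3°C

83.3°C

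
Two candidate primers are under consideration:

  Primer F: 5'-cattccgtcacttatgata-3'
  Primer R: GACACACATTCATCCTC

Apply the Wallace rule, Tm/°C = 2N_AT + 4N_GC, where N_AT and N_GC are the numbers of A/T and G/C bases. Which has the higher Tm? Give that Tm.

Primer F, 52°C

Primer F: A+T=12, G+C=7 → Tm = 2(12)+4(7) = 52°C
Primer R: A+T=9, G+C=8 → Tm = 2(9)+4(8) = 50°C
52°C vs 50°C → primer F is higher.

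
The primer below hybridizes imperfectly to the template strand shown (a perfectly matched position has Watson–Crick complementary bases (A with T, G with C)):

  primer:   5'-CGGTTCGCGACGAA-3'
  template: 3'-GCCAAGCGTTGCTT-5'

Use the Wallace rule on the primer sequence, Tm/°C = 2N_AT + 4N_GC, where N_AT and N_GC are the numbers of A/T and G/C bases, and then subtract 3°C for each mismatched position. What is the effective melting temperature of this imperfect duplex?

43°C

Primer base counts: A=3, T=2, G=5, C=4 → A+T=5, G+C=9
Perfect-match Tm = 2(5) + 4(9) = 10 + 36 = 46°C
Mismatches (positions where the bases are not complementary): 1 (at position 9)
Effective Tm = 46 − 1×3 = 46 − 3 = 43°C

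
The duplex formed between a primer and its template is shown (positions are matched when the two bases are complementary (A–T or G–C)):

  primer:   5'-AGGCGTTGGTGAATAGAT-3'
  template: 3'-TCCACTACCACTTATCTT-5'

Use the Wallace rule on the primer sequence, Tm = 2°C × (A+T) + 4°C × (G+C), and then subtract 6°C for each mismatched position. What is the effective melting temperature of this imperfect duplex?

Primer base counts: A=5, T=5, G=7, C=1 → A+T=10, G+C=8
Perfect-match Tm = 2(10) + 4(8) = 20 + 32 = 52°C
Mismatches (positions where the bases are not complementary): 3 (at positions 4, 6, 18)
Effective Tm = 52 − 3×6 = 52 − 18 = 34°C

34°C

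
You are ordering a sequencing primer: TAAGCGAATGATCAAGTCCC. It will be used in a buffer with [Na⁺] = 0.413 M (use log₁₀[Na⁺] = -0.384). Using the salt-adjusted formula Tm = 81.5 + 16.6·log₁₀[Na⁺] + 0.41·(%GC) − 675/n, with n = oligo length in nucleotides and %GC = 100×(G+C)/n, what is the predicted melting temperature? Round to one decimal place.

Length n = 20. G=4, A=7, C=5, T=4
G+C = 9, so %GC = 9/20 × 100 = 45%
Salt term: 16.6 × (-0.384) = -6.374
GC term: 0.41 × 45 = 18.45; length term: −675/20 = −33.75
Tm = 81.5 + (-6.374) + 18.45 − 33.75 = 59.826 → 59.8°C

59.8°C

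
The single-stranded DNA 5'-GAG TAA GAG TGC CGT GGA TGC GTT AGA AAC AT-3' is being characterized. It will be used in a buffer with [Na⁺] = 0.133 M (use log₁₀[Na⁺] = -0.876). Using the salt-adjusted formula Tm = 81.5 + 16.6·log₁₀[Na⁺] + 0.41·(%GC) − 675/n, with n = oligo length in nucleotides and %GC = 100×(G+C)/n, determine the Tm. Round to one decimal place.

Length n = 32. Counting bases: A=10, G=11, C=4, T=7
G+C = 15, so %GC = 15/32 × 100 = 46.875%
Salt term: 16.6 × (-0.876) = -14.542
GC term: 0.41 × 46.875 = 19.219; length term: −675/32 = −21.094
Tm = 81.5 + (-14.542) + 19.219 − 21.094 = 65.083 → 65.1°C

65.1°C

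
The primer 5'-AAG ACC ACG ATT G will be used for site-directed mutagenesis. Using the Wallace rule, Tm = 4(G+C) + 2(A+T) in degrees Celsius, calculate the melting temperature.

Base counts: T=2, A=5, G=3, C=3
A+T = 7, G+C = 6
Tm = 2×7 + 4×6 = 38°C

38°C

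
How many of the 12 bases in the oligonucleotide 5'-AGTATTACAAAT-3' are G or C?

2

Base counts: T=4, A=6, C=1, G=1
Total G or C: 1 + 1 = 2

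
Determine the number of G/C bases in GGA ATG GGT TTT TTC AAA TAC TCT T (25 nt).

T=11, C=3, G=5, A=6
G+C = 5 + 3 = 8

8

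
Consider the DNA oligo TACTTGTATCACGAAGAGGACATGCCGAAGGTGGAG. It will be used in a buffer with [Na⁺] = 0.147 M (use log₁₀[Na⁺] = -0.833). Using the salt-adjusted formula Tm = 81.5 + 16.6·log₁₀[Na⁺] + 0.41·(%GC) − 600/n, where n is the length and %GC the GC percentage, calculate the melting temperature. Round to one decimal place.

Length n = 36. Counting bases: T=7, A=11, G=12, C=6
G+C = 18, so %GC = 18/36 × 100 = 50%
Salt term: 16.6 × (-0.833) = -13.828
GC term: 0.41 × 50 = 20.5; length term: −600/36 = −16.667
Tm = 81.5 + (-13.828) + 20.5 − 16.667 = 71.505 → 71.5°C

71.5°C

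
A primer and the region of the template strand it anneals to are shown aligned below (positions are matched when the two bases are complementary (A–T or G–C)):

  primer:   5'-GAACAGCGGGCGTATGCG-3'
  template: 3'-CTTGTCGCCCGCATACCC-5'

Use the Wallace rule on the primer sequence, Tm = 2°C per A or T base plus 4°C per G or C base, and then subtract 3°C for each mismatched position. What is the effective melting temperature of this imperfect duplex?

57°C

Primer base counts: A=4, T=2, G=8, C=4 → A+T=6, G+C=12
Perfect-match Tm = 2(6) + 4(12) = 12 + 48 = 60°C
Mismatches (positions where the bases are not complementary): 1 (at position 17)
Effective Tm = 60 − 1×3 = 60 − 3 = 57°C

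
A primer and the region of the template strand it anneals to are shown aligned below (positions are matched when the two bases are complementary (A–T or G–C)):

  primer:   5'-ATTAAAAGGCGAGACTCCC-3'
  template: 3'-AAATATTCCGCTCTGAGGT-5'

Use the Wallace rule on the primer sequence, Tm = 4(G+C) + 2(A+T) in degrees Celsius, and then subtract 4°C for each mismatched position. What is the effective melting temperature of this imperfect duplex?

Primer base counts: A=7, T=3, G=4, C=5 → A+T=10, G+C=9
Perfect-match Tm = 2(10) + 4(9) = 20 + 36 = 56°C
Mismatches (positions where the bases are not complementary): 3 (at positions 1, 5, 19)
Effective Tm = 56 − 3×4 = 56 − 12 = 44°C

44°C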